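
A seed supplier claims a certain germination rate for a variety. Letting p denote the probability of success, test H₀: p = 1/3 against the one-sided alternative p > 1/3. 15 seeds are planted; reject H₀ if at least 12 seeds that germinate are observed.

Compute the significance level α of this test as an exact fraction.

Under H₀, X ~ Binomial(15, 1/3), and α = P(X ≥ 12).
Adding the binomial terms for j = 12 through 15 with p = 1/3 yields 4091/14348907.

4091/14348907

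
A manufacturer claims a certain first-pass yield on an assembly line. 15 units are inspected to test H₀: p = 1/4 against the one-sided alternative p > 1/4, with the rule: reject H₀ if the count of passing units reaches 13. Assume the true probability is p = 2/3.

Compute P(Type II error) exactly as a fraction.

13210219/14348907

Under the alternative p = 2/3, S ~ Binomial(15, 2/3); β is the probability the test does not reject, P(S < 13).
Summing C(15,j)·(2/3)^j·(1/3)^{15-j} for j = 0..12 gives 13210219/14348907.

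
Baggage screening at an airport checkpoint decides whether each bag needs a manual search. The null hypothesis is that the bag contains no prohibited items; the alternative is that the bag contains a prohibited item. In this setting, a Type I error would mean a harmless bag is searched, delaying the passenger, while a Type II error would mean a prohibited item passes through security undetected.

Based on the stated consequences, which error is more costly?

The Type II consequence (a prohibited item passes through security undetected) is more severe than the Type I consequence (a harmless bag is searched, delaying the passenger).

Type II error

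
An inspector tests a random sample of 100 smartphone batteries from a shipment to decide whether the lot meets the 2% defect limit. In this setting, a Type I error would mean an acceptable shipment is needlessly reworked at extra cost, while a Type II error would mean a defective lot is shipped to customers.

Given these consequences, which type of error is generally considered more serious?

The Type II consequence (a defective lot is shipped to customers) is more severe than the Type I consequence (an acceptable shipment is needlessly reworked at extra cost).

Type II error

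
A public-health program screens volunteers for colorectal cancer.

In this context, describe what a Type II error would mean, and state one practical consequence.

With the conventional null hypothesis that the patient does not have colorectal cancer:
A Type II error is failing to reject H₀ when H₀ is false.
Here that means clearing the patient as negative when actually the patient has colorectal cancer.

A Type II error would mean concluding that the patient does not have colorectal cancer (or at least failing to establish that the patient has colorectal cancer) when in fact the patient has colorectal cancer. Consequence: a patient with colorectal cancer is told they are healthy and receives no treatment.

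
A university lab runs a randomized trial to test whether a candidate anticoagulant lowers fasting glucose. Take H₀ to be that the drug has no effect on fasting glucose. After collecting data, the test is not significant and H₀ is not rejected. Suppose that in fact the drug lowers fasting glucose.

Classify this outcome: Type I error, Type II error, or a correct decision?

Type II error

H₀ was not rejected, but H₀ is actually false.
Failing to reject a false null hypothesis is a Type II error (false negative).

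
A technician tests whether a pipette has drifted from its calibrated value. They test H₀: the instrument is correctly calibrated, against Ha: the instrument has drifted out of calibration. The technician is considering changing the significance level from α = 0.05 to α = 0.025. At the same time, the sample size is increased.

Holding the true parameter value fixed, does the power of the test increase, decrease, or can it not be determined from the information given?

Cannot be determined from the information given.

The first change alone would make β increase; the second alone would make β decrease. Which effect dominates depends on the magnitudes, which are not given.
Since power = 1 − β, the effect on power is likewise indeterminate.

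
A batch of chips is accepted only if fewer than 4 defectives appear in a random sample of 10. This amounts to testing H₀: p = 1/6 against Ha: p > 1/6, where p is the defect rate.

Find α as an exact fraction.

29279/419904

Under H₀, X ~ Binomial(10, 1/6); the Type I error rate is P(X ≥ 4).
Computing the lower-tail complement: 1 − 390625/419904 = 29279/419904.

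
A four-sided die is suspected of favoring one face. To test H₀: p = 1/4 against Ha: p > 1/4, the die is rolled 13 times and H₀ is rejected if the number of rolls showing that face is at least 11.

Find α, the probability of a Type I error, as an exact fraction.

The Type I error probability is α = P(X ≥ 11) computed under H₀, where X ~ Binomial(13, 1/4).
P(X ≥ 11) = Σ_{j=11}^{13} C(13,j)·(1/4)^j·(3/4)^{13-j} = 371/33554432.

371/33554432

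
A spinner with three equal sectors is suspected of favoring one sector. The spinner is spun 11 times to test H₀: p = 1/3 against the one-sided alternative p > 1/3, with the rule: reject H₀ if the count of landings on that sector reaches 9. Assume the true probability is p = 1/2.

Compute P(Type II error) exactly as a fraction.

1981/2048

β = P(fail to reject H₀ | Ha true) = P(X ≤ 8 | p = 1/2), X ~ Binomial(11, 1/2).
Equivalently, β = 1 − P(X ≥ 9) = 1981/2048.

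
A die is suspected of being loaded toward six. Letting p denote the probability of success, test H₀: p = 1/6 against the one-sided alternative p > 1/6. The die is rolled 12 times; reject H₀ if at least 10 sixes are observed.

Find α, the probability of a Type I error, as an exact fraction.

α = P(reject H₀ | H₀ true) = P(X ≥ 10 | p = 1/6), with X ~ Binomial(12, 1/6).
Adding the binomial terms for j = 10 through 12 with p = 1/6 yields 1711/2176782336.

1711/2176782336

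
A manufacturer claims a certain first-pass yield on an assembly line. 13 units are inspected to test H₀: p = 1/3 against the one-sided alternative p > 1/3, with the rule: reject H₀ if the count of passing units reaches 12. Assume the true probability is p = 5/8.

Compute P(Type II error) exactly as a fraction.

134753406597/137438953472

β = P(fail to reject H₀ | Ha true) = P(Y ≤ 11 | p = 5/8), Y ~ Binomial(13, 5/8).
Adding the binomial probabilities P(Y=0)+…+P(Y=11) at p = 5/8 gives 134753406597/137438953472.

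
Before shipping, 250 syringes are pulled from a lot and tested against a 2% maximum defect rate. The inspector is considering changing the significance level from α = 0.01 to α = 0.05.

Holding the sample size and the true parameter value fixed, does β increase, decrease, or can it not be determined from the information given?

It decreases.

Relaxing α lowers the evidence threshold; under Ha, outcomes that previously fell short now trigger rejection.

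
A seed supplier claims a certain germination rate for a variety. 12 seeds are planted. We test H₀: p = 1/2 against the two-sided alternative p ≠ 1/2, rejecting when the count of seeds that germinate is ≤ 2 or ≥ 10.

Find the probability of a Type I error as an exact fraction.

Under H₀, K ~ Binomial(12, 1/2); α is the probability of landing in either tail, P(K ≤ 2) + P(K ≥ 10).
Each tail has probability (1 + 12 + 66)/4096; doubling gives α = 158/4096 = 79/2048.

79/2048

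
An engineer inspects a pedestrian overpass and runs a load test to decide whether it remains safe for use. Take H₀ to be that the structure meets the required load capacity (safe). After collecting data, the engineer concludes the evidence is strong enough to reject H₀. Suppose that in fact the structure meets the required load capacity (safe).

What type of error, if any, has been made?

H₀ was rejected, but H₀ is actually true.
Rejecting a true null hypothesis is a Type I error (false positive).

Type I error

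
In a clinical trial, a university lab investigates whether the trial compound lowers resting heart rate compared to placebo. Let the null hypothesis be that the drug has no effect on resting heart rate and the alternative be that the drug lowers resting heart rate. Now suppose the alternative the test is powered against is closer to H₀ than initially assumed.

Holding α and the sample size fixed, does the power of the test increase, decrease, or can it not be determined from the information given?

When the true parameter is near the null value, the test has a harder time distinguishing Ha from H₀.
Since power = 1 − β and β increases, power decreases.

It decreases.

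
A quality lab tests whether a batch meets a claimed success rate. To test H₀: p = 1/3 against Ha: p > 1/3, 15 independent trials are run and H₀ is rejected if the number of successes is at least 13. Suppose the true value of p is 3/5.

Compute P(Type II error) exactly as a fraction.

β = P(fail to reject H₀ | Ha true) = P(K ≤ 12 | p = 3/5), K ~ Binomial(15, 3/5).
Equivalently, β = 1 − P(K ≥ 13) = 29690124488/30517578125.

29690124488/30517578125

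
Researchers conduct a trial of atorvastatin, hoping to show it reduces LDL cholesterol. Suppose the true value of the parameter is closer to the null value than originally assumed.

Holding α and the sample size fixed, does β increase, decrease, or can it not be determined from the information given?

It increases.

A smaller departure from H₀ means the test statistic under Ha is distributed closer to where it would be under H₀; rejection becomes less likely.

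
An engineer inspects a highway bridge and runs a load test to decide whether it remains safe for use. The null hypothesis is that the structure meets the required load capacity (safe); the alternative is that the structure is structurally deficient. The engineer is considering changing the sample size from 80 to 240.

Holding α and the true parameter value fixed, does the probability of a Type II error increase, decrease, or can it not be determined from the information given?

More data shrinks sampling variability; the test statistic under Ha concentrates further from the null value, making rejection more likely.

It decreases.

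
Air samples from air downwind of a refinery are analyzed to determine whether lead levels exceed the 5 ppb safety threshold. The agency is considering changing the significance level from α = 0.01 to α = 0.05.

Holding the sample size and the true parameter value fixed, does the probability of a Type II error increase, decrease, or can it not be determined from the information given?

Relaxing α lowers the evidence threshold; under Ha, outcomes that previously fell short now trigger rejection.

It decreases.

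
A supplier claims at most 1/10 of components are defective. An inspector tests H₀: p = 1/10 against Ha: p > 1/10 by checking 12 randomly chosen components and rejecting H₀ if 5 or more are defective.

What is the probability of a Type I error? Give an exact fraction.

α = P(reject H₀ | H₀ true) = P(K ≥ 5 | p = 1/10), K ~ Binomial(12, 1/10).
Via the complement, α = 1 − Σ_{j=0}^{4} C(12,j)(1/10)^j(9/10)^{12-j} = 432934327/100000000000.

432934327/100000000000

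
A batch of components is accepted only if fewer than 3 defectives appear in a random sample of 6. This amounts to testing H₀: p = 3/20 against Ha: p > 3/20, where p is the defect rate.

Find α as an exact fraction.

302967/6400000

The significance level is the probability, assuming p = 3/20, of seeing 3 or more defectives in 6 draws.
Via the complement, α = 1 − Σ_{j=0}^{2} C(6,j)(3/20)^j(17/20)^{6-j} = 302967/6400000.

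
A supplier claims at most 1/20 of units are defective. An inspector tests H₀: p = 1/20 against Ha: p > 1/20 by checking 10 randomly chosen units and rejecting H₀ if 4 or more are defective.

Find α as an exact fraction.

Under H₀, K ~ Binomial(10, 1/20); the Type I error rate is P(K ≥ 4).
Computing the lower-tail complement: 1 − 2557367045279/2560000000000 = 2632954721/2560000000000.

2632954721/2560000000000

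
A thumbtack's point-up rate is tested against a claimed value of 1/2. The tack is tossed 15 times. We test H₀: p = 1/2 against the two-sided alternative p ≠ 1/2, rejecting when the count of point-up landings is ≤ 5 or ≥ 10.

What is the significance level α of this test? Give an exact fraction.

309/1024

α = P(K ≤ 5 or K ≥ 10 | p = 1/2), K ~ Binomial(15, 1/2).
Each tail has probability (1 + 15 + 105 + 455 + 1365 + 3003)/32768; doubling gives α = 9888/32768 = 309/1024.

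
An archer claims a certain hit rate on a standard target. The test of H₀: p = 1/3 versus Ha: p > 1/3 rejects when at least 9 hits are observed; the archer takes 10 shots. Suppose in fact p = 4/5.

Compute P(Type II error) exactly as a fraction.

6095609/9765625

Under the alternative p = 4/5, Y ~ Binomial(10, 4/5); β is the probability the test does not reject, P(Y < 9).
Summing C(10,j)·(4/5)^j·(1/5)^{10-j} for j = 0..8 gives 6095609/9765625.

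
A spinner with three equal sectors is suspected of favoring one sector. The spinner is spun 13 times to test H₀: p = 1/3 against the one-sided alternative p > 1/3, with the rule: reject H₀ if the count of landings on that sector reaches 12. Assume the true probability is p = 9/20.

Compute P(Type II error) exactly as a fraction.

β = P(fail to reject H₀ | Ha true) = P(S ≤ 11 | p = 9/20), S ~ Binomial(13, 9/20).
Equivalently, β = 1 − P(S ≥ 12) = 10234633838806861/10240000000000000.

10234633838806861/10240000000000000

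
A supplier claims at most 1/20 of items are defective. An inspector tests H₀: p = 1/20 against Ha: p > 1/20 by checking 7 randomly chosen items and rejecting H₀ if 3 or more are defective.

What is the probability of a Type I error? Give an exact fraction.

961803/256000000

The significance level is the probability, assuming p = 1/20, of seeing 3 or more defectives in 7 draws.
α = 1 − P(Y ≤ 2) = 1 − 255038197/256000000 = 961803/256000000.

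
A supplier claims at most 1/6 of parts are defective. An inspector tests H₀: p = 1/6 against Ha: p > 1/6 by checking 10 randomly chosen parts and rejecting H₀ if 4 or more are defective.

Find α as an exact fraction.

29279/419904

The significance level is the probability, assuming p = 1/6, of seeing 4 or more defectives in 10 draws.
α = 1 − P(Y ≤ 3) = 1 − 390625/419904 = 29279/419904.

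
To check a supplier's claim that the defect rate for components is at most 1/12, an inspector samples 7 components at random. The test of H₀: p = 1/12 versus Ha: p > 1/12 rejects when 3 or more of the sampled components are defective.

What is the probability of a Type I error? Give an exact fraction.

187213/11943936

α = P(reject H₀ | H₀ true) = P(S ≥ 3 | p = 1/12), S ~ Binomial(7, 1/12).
Via the complement, α = 1 − Σ_{j=0}^{2} C(7,j)(1/12)^j(11/12)^{7-j} = 187213/11943936.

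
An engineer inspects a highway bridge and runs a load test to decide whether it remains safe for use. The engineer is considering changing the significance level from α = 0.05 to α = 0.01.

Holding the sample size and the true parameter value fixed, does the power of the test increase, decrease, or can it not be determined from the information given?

It decreases.

Tightening α shrinks the rejection region. When Ha holds, fewer sample outcomes clear the stricter threshold, so more fall in the acceptance region.
Since power = 1 − β and β increases, power decreases.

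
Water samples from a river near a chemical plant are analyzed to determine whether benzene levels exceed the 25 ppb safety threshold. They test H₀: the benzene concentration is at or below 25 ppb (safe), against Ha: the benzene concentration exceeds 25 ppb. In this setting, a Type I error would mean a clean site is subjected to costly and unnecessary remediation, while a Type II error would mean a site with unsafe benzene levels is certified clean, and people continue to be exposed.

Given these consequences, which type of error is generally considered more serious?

The Type II consequence (a site with unsafe benzene levels is certified clean, and people continue to be exposed) is more severe than the Type I consequence (a clean site is subjected to costly and unnecessary remediation).

Type II error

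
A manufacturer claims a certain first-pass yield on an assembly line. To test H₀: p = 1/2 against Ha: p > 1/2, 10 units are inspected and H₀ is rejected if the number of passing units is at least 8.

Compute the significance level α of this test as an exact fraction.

7/128

α = P(reject H₀ | H₀ true) = P(X ≥ 8 | p = 1/2), with X ~ Binomial(10, 1/2).
That's C(10,8) + C(10,9) + C(10,10) over 2^10, i.e. (45 + 10 + 1)/1024 = 56/1024 = 7/128.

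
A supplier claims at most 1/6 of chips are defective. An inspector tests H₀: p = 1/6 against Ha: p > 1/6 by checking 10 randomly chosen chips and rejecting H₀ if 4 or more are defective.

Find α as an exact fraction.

α = P(reject H₀ | H₀ true) = P(Y ≥ 4 | p = 1/6), Y ~ Binomial(10, 1/6).
α = 1 − P(Y ≤ 3) = 1 − 390625/419904 = 29279/419904.

29279/419904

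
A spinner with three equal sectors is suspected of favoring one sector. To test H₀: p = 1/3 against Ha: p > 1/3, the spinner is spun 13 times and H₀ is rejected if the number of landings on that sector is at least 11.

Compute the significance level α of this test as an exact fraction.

α = P(reject H₀ | H₀ true) = P(X ≥ 11 | p = 1/3), with X ~ Binomial(13, 1/3).
Adding the binomial terms for j = 11 through 13 with p = 1/3 yields 113/531441.

113/531441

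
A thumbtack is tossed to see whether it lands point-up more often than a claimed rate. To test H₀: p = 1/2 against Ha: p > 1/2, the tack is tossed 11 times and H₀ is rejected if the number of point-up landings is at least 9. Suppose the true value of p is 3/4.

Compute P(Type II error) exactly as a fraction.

2285053/4194304

Under the alternative p = 3/4, X ~ Binomial(11, 3/4); β is the probability the test does not reject, P(X < 9).
Summing C(11,j)·(3/4)^j·(1/4)^{11-j} for j = 0..8 gives 2285053/4194304.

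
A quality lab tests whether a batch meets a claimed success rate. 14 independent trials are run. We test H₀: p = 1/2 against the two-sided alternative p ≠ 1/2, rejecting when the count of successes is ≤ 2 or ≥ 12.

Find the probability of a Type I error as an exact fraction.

The significance level is the null-hypothesis probability of the rejection region {≤2} ∪ {≥12}.
By symmetry, α = 2·P(Y ≤ 2) = 2·(1 + 14 + 91)/16384 = 212/16384 = 53/4096.

53/4096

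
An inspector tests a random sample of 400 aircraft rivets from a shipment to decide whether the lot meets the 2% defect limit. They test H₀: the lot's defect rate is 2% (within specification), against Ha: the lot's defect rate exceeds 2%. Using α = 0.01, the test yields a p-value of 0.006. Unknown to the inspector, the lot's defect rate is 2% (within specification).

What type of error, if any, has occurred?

Since p = 0.006 < α = 0.01, H₀ is rejected.
H₀ is true (actually the lot's defect rate is 2% (within specification)).
Rejecting a true H₀ is a Type I error.

Type I error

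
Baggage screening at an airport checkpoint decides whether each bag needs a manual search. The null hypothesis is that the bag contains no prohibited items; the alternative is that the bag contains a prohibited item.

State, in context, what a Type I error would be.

A Type I error would mean concluding that the bag contains a prohibited item when in fact the bag contains no prohibited items.

A Type I error is rejecting H₀ when H₀ is true.
Here that means flagging the bag for a manual search when actually the bag contains no prohibited items.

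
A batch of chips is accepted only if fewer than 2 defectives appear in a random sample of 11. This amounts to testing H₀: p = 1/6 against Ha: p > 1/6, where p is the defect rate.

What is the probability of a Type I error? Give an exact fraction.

12909191/22674816

The significance level is the probability, assuming p = 1/6, of seeing 2 or more defectives in 11 draws.
Computing the lower-tail complement: 1 − 9765625/22674816 = 12909191/22674816.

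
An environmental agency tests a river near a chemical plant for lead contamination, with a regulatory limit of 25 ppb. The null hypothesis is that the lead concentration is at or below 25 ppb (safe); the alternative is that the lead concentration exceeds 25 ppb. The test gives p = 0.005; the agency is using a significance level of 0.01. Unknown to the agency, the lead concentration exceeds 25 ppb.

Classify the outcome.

No error (correct decision).

Since p = 0.005 < α = 0.01, H₀ is rejected.
H₀ is false (actually the lead concentration exceeds 25 ppb).
The decision matches the true state — no error.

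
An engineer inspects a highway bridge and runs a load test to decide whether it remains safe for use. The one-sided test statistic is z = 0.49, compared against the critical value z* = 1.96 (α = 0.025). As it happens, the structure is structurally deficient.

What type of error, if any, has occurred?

The conventional null hypothesis is that the structure meets the required load capacity (safe).
Since z = 0.49 ≤ z* = 1.96, H₀ is not rejected.
H₀ is false (actually the structure is structurally deficient).
Failing to reject a false H₀ is a Type II error.

Type II error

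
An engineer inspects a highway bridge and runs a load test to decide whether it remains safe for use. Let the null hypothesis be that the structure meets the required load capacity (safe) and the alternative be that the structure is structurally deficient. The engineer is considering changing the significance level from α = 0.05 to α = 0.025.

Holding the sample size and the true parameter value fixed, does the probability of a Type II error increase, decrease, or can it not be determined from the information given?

Lowering α raises the bar for rejection; under Ha, the test now fails to reject on outcomes it previously would have rejected.

It increases.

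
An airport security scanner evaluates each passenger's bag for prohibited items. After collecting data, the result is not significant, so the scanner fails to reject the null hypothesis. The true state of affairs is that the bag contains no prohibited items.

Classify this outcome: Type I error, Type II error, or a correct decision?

Neither — the decision is correct.

The conventional null hypothesis here is that the bag contains no prohibited items.
The test retained a true H₀ — the decision matches the true state.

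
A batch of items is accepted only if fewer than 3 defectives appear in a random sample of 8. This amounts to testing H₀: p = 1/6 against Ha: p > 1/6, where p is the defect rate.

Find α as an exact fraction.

α = P(reject H₀ | H₀ true) = P(Y ≥ 3 | p = 1/6), Y ~ Binomial(8, 1/6).
Via the complement, α = 1 − Σ_{j=0}^{2} C(8,j)(1/6)^j(5/6)^{8-j} = 75497/559872.

75497/559872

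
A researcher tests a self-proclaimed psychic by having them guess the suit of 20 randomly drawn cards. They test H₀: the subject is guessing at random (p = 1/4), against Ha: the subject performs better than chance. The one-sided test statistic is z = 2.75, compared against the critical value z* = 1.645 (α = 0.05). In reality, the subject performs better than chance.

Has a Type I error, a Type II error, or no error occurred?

No error — this is a correct decision.

Since z = 2.75 > z* = 1.645, H₀ is rejected.
H₀ is false (actually the subject performs better than chance).
The decision matches the true state — no error.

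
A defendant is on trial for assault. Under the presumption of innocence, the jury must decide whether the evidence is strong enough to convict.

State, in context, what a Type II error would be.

A Type II error would mean concluding that the defendant is innocent (or at least failing to establish that the defendant is guilty) when in fact the defendant is guilty.

With the conventional null hypothesis that the defendant is innocent:
A Type II error is failing to reject H₀ when H₀ is false.
Here that means acquitting the defendant when actually the defendant is guilty.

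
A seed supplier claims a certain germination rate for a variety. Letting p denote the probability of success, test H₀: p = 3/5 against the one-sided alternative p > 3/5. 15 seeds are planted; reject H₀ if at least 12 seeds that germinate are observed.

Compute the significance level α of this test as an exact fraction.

2761898877/30517578125

Under H₀, K ~ Binomial(15, 3/5), and α = P(K ≥ 12).
P(K ≥ 12) = Σ_{j=12}^{15} C(15,j)·(3/5)^j·(2/5)^{15-j} = 2761898877/30517578125.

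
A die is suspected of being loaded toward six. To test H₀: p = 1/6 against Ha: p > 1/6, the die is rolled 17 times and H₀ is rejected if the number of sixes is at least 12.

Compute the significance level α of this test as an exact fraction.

3485581/2821109907456

α = P(reject H₀ | H₀ true) = P(K ≥ 12 | p = 1/6), with K ~ Binomial(17, 1/6).
P(K ≥ 12) = Σ_{j=12}^{17} C(17,j)·(1/6)^j·(5/6)^{17-j} = 3485581/2821109907456.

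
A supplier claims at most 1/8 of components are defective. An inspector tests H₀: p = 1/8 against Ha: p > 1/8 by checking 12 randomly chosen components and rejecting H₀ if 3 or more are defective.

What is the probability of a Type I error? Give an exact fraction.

12506902185/68719476736

Under H₀, K ~ Binomial(12, 1/8); the Type I error rate is P(K ≥ 3).
Computing the lower-tail complement: 1 − 56212574551/68719476736 = 12506902185/68719476736.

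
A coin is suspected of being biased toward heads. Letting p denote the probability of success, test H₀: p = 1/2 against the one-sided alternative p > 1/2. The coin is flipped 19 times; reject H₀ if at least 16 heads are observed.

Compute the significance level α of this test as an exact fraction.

Under H₀, K ~ Binomial(19, 1/2), and α = P(K ≥ 16).
P(K ≥ 16) = [C(19,16) + C(19,17) + C(19,18) + C(19,19)] / 2^19 = (969 + 171 + 19 + 1) / 524288 = 1160/524288 = 145/65536.

145/65536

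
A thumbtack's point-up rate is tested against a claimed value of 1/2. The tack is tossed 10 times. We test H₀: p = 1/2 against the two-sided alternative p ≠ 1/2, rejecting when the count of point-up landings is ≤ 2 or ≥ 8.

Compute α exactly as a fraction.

7/64

Under H₀, Y ~ Binomial(10, 1/2); α is the probability of landing in either tail, P(Y ≤ 2) + P(Y ≥ 8).
Each tail has probability (1 + 10 + 45)/1024; doubling gives α = 112/1024 = 7/64.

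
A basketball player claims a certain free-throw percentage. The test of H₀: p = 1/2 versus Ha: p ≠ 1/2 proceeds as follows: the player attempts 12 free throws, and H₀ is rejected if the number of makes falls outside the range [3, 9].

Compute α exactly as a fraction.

79/2048

The significance level is the null-hypothesis probability of the rejection region {≤2} ∪ {≥10}.
The two tails are symmetric, so α = 2·(1 + 12 + 66)/2^12 = 158/4096 = 79/2048.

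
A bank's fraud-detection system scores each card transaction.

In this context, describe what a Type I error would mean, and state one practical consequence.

A Type I error would mean concluding that the transaction is fraudulent when in fact the transaction is legitimate. Consequence: a legitimate purchase is declined and the customer's card is frozen.

With the conventional null hypothesis that the transaction is legitimate:
A Type I error is rejecting H₀ when H₀ is true.
Here that means blocking the transaction and freezing the card when actually the transaction is legitimate.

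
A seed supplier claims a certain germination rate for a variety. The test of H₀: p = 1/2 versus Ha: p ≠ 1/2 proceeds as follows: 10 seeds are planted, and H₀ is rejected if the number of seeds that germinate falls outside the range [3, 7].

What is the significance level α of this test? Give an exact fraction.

7/64

Under H₀, Y ~ Binomial(10, 1/2); α is the probability of landing in either tail, P(Y ≤ 2) + P(Y ≥ 8).
Each tail has probability (1 + 10 + 45)/1024; doubling gives α = 112/1024 = 7/64.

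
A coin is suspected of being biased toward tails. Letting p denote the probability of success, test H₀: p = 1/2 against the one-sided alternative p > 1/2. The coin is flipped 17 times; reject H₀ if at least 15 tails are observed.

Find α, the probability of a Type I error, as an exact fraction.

α = P(reject H₀ | H₀ true) = P(S ≥ 15 | p = 1/2), with S ~ Binomial(17, 1/2).
P(S ≥ 15) = [C(17,15) + C(17,16) + C(17,17)] / 2^17 = (136 + 17 + 1) / 131072 = 154/131072 = 77/65536.

77/65536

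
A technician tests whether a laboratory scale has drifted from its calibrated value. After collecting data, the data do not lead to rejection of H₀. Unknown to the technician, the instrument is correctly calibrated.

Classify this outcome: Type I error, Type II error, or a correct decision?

The conventional null hypothesis here is that the instrument is correctly calibrated.
The test retained a true H₀ — the decision matches the true state.

No error (correct decision).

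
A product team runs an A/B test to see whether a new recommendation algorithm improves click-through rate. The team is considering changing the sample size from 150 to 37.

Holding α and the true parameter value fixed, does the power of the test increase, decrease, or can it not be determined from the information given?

With less data the test statistic is noisier; under Ha, more outcomes land inside the acceptance region.
Since power = 1 − β and β increases, power decreases.

It decreases.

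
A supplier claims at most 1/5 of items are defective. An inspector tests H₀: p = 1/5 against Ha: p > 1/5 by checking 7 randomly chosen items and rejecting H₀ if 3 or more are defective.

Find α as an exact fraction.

The significance level is the probability, assuming p = 1/5, of seeing 3 or more defectives in 7 draws.
Via the complement, α = 1 − Σ_{j=0}^{2} C(7,j)(1/5)^j(4/5)^{7-j} = 2313/15625.

2313/15625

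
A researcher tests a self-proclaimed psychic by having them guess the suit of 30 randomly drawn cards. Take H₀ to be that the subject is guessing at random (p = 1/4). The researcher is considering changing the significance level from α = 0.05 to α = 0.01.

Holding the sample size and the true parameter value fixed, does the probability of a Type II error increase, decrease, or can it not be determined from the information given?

A smaller α moves the rejection region further into the tail. With the alternative true, more outcomes now fall outside the rejection region, so failing to reject becomes more likely.

It increases.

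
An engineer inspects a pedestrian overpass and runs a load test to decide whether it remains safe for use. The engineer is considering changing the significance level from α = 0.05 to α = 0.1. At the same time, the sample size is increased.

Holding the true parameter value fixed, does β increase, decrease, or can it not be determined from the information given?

A larger α widens the rejection region, so when the alternative is true more outcomes lead to rejection — failing to reject becomes less likely. Increasing n separates the H₀ and Ha sampling distributions, so under Ha fewer outcomes land in the acceptance region. Both changes push β in the same direction.

It decreases.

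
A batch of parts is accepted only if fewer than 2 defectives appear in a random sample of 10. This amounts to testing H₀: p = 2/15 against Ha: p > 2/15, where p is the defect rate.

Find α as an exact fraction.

75567303772/192216796875

α = P(reject H₀ | H₀ true) = P(S ≥ 2 | p = 2/15), S ~ Binomial(10, 2/15).
Computing the lower-tail complement: 1 − 116649493103/192216796875 = 75567303772/192216796875.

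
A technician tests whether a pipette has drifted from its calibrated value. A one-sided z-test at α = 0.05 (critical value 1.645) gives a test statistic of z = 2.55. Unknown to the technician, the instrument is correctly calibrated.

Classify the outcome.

Type I error

The conventional null hypothesis is that the instrument is correctly calibrated.
Since z = 2.55 > z* = 1.645, H₀ is rejected.
H₀ is true (actually the instrument is correctly calibrated).
Rejecting a true H₀ is a Type I error.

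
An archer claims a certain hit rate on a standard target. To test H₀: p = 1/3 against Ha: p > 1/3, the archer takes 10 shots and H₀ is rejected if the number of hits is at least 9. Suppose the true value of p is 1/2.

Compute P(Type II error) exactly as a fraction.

β = P(fail to reject H₀ | Ha true) = P(X ≤ 8 | p = 1/2), X ~ Binomial(10, 1/2).
Equivalently, β = 1 − P(X ≥ 9) = 1013/1024.

1013/1024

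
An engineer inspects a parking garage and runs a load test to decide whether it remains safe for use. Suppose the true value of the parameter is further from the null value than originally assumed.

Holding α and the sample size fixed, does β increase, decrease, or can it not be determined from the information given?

A larger true effect moves the Ha sampling distribution further from the H₀ critical value, making rejection more likely when Ha is true.

It decreases.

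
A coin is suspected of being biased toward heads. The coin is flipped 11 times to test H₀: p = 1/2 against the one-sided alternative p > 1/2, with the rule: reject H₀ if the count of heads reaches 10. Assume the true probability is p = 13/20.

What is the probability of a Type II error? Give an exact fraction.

19239273573359/20480000000000

β = P(fail to reject H₀ | Ha true) = P(Y ≤ 9 | p = 13/20), Y ~ Binomial(11, 13/20).
Equivalently, β = 1 − P(Y ≥ 10) = 19239273573359/20480000000000.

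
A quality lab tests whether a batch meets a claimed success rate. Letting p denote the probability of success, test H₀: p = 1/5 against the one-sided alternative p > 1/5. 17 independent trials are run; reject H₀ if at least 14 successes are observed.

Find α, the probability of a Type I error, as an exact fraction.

9153/152587890625

Under H₀, Y ~ Binomial(17, 1/5), and α = P(Y ≥ 14).
Adding the binomial terms for j = 14 through 17 with p = 1/5 yields 9153/152587890625.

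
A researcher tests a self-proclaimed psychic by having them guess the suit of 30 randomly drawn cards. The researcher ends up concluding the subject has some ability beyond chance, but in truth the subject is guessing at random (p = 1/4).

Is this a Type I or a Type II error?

Type I error

The null hypothesis here is that the subject is guessing at random (p = 1/4).
'Concluding the subject has some ability beyond chance' corresponds to rejecting H₀.
H₀ was rejected but H₀ is true — a Type I error (false positive).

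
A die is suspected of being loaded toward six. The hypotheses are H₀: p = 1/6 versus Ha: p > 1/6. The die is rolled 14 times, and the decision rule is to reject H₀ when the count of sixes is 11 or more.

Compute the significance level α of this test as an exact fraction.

The Type I error probability is α = P(X ≥ 11) computed under H₀, where X ~ Binomial(14, 1/6).
Summing C(14,j)(1/6)^j(5/6)^{14−j} for j = 11,…,14 gives 23923/39182082048.

23923/39182082048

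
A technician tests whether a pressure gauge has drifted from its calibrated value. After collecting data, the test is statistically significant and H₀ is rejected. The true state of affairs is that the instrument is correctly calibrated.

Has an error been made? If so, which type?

Type I error

The conventional null hypothesis here is that the instrument is correctly calibrated.
H₀ was rejected, but H₀ is actually true.
Rejecting a true null hypothesis is a Type I error (false positive).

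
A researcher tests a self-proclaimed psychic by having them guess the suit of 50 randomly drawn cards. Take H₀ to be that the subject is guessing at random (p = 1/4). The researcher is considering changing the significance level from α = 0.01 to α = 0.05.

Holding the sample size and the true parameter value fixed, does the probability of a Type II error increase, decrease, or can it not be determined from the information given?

A larger α widens the rejection region, so when the alternative is true more outcomes lead to rejection — failing to reject becomes less likely.

It decreases.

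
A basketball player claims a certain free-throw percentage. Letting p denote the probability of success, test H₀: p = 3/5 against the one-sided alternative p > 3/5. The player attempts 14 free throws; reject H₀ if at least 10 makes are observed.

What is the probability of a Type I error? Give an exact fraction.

Under H₀, S ~ Binomial(14, 3/5), and α = P(S ≥ 10).
P(S ≥ 10) = Σ_{j=10}^{14} C(14,j)·(3/5)^j·(2/5)^{14-j} = 340889877/1220703125.

340889877/1220703125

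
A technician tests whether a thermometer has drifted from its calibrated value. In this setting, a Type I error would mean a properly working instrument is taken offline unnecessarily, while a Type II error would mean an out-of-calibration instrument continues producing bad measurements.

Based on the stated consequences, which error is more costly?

Type II error

The Type II consequence (an out-of-calibration instrument continues producing bad measurements) is more severe than the Type I consequence (a properly working instrument is taken offline unnecessarily).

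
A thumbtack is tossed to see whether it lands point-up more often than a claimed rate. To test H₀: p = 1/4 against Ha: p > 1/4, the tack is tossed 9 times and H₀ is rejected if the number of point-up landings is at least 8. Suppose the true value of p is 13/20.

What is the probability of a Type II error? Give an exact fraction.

112501116301/128000000000

Under the alternative p = 13/20, Y ~ Binomial(9, 13/20); β is the probability the test does not reject, P(Y < 8).
Adding the binomial probabilities P(Y=0)+…+P(Y=7) at p = 13/20 gives 112501116301/128000000000.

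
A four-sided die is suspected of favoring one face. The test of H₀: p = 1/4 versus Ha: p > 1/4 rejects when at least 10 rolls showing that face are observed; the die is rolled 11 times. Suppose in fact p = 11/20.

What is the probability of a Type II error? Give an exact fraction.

β = P(fail to reject H₀ | Ha true) = P(S ≤ 9 | p = 11/20), S ~ Binomial(11, 11/20).
Equivalently, β = 1 − P(S ≥ 10) = 20194688329389/20480000000000.

20194688329389/20480000000000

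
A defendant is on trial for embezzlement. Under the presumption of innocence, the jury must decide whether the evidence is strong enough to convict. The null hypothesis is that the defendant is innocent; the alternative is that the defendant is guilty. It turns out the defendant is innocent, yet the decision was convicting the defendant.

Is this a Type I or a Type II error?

Type I error

'Convicting the defendant' corresponds to rejecting H₀.
H₀ was rejected but H₀ is true — a Type I error (false positive).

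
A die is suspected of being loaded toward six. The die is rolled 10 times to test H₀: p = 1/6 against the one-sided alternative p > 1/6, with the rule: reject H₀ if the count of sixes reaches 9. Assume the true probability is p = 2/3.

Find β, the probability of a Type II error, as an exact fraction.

17635/19683

A Type II error is failing to reject when Ha holds: with p = 2/3, β = P(K ≤ 8).
Summing C(10,j)·(2/3)^j·(1/3)^{10-j} for j = 0..8 gives 17635/19683.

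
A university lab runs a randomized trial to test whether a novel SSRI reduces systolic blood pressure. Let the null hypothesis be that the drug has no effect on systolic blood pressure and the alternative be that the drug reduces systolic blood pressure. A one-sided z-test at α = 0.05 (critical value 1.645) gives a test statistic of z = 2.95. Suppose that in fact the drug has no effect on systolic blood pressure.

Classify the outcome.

Since z = 2.95 > z* = 1.645, H₀ is rejected.
H₀ is true (actually the drug has no effect on systolic blood pressure).
Rejecting a true H₀ is a Type I error.

Type I error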